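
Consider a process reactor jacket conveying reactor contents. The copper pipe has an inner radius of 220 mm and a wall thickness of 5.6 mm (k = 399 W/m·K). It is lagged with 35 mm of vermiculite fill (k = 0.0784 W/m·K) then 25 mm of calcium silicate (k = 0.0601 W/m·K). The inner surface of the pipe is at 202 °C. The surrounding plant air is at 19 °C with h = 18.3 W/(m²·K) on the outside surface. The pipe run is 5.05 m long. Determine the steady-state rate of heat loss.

Q ≈ 1630 W

Per-layer cylindrical resistances, series-summed:
R_copper pipe wall = ln(225.6/220)/(2π×399×5.05) = 1.985×10^-6 K/W
R_vermiculite fill = ln(260.6/225.6)/(2π×0.0784×5.05) = 0.05798 K/W
R_calcium silicate = ln(285.6/260.6)/(2π×0.0601×5.05) = 0.04804 K/W
R_outer film = 1/(h_o·2πr_oL) = 1/(18.3×2π×0.2856×5.05) = 0.00603 K/W
R_total = 0.112 K/W
Q = ΔT/R_total = 183/0.112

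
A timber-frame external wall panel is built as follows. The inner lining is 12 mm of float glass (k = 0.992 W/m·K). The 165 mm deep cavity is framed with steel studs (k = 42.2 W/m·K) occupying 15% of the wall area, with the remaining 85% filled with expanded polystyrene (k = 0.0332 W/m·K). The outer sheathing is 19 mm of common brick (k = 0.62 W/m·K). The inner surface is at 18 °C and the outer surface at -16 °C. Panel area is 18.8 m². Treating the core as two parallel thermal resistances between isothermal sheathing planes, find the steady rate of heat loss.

Sheathing layers in series; stud and cavity paths in parallel between them.
R_inner = 0.012/(0.992×18.8) = 6.434×10^-4 K/W
R_stud  = 0.165/(42.2×0.15×18.8) = 0.001387 K/W
R_cav   = 0.165/(0.0332×0.85×18.8) = 0.311 K/W
1/R_core = 1/R_stud + 1/R_cav → R_core = 0.00138 K/W
R_outer = 0.019/(0.62×18.8) = 0.00163 K/W
R_total = 0.003654 K/W
Q = ΔT/R_total = 34/0.003654

Q ≈ 9310 W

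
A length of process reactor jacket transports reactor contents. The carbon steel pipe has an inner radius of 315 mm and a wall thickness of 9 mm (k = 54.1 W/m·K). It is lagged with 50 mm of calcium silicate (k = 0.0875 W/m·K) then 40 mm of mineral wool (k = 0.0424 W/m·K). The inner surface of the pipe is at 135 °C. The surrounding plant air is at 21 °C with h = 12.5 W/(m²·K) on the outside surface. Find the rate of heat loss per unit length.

q′ ≈ 169 W/m

For a radial system each layer contributes R = ln(r_out/r_in)/(2πkL); films add R = 1/(hA).
R_carbon steel pipe wall = ln(324/315)/(2π×54.1×1) = 8.287×10^-5 K/W
R_calcium silicate = ln(374/324)/(2π×0.0875×1) = 0.261 K/W
R_mineral wool = ln(414/374)/(2π×0.0424×1) = 0.3814 K/W
R_outer film = 1/(h_o·2πr_oL) = 1/(12.5×2π×0.414×1) = 0.03075 K/W
R_total = 0.6733 K/W
Q = ΔT/R_total = 114/0.6733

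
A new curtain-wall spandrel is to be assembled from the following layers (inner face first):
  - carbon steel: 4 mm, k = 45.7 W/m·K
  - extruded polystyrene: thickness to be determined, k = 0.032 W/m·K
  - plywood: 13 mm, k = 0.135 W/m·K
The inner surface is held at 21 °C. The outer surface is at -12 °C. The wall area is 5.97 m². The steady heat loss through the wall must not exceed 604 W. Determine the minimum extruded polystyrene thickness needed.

L ≈ 7.35 mm

Model the wall as resistances in series:
R_carbon steel = L/(kA) = 0.004/(45.7×5.97) = 1.466×10^-5 K/W
R_plywood = L/(kA) = 0.013/(0.135×5.97) = 0.01613 K/W
Sum of the known resistances R_other = 0.01614 K/W
Required total resistance R_tot = ΔT/Q_allow = 33/604 = 0.05464 K/W
R_extruded polystyrene = R_tot − R_other = 0.03849 K/W
L = R·k·A = 0.03849×0.032×5.97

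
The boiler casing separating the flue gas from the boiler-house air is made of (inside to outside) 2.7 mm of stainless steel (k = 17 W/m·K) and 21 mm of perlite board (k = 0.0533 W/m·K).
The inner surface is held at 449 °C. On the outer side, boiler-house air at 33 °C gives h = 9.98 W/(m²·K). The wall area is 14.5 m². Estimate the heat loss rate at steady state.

Q ≈ 12200 W

Thermal resistances in series:
R_stainless steel = L/(kA) = 0.0027/(17×14.5) = 1.095×10^-5 K/W
R_perlite board = L/(kA) = 0.021/(0.0533×14.5) = 0.02717 K/W
R_outer film = 1/(h_o·A) = 1/(9.98×14.5) = 0.00691 K/W
R_total = 0.03409 K/W
Q = ΔT / R_total = 416 / 0.03409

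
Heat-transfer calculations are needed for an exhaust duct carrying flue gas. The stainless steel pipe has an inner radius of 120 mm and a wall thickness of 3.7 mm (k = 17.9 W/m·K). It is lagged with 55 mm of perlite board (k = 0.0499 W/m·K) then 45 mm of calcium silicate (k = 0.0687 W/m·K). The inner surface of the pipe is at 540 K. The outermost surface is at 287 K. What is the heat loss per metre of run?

Per-layer cylindrical resistances, series-summed:
R_stainless steel pipe wall = ln(123.7/120)/(2π×17.9×1) = 2.7×10^-4 K/W
R_perlite board = ln(178.7/123.7)/(2π×0.0499×1) = 1.173 K/W
R_calcium silicate = ln(223.7/178.7)/(2π×0.0687×1) = 0.5203 K/W
R_total = 1.694 K/W
Q = ΔT/R_total = 253/1.694

q′ ≈ 149 W/m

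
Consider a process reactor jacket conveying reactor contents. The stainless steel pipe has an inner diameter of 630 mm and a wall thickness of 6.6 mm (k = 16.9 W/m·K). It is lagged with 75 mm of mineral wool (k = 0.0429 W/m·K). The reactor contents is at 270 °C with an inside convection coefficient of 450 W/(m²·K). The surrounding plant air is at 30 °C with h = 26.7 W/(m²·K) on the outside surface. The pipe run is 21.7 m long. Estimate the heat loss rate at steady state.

Per-layer cylindrical resistances, series-summed:
R_inner film = 1/(h_i·2πr₁L) = 1/(450×2π×0.315×21.7) = 5.174×10^-5 K/W
R_stainless steel pipe wall = ln(321.6/315)/(2π×16.9×21.7) = 8.999×10^-6 K/W
R_mineral wool = ln(396.6/321.6)/(2π×0.0429×21.7) = 0.03584 K/W
R_outer film = 1/(h_o·2πr_oL) = 1/(26.7×2π×0.3966×21.7) = 6.926×10^-4 K/W
R_total = 0.03659 K/W
Q = ΔT/R_total = 240/0.03659

Q ≈ 6560 W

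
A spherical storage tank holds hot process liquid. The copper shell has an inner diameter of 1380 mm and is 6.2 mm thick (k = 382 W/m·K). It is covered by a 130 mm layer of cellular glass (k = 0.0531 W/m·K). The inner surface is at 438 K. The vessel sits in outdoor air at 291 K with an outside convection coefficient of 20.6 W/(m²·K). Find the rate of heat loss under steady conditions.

For a spherical shell R = (1/r₁ − 1/r₂)/(4πk); film R = 1/(h·4πr²). In series:
R_copper shell = (1/0.69 − 1/0.6962)/(4π×382) = 2.689×10^-6 K/W
R_cellular glass = (1/0.6962 − 1/0.8262)/(4π×0.0531) = 0.3387 K/W
R_outer film = 1/(h·4πr_o²) = 1/(20.6×4π×0.8262²) = 0.005659 K/W
R_total = 0.3444 K/W
Q = ΔT/R_total = 147/0.3444

Q ≈ 427 W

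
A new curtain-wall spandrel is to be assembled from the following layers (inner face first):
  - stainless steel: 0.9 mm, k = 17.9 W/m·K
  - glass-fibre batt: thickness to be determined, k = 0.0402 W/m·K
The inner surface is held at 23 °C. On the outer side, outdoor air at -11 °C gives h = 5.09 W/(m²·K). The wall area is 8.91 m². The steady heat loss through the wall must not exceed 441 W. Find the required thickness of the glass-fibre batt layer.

Model the wall as resistances in series:
R_stainless steel = L/(kA) = 0.0009/(17.9×8.91) = 5.643×10^-6 K/W
R_outer film = 1/(h_o·A) = 1/(5.09×8.91) = 0.02205 K/W
Sum of the known resistances R_other = 0.02206 K/W
Required total resistance R_tot = ΔT/Q_allow = 34/441 = 0.0771 K/W
R_glass-fibre batt = R_tot − R_other = 0.05504 K/W
L = R·k·A = 0.05504×0.0402×8.91

L ≈ 19.7 mm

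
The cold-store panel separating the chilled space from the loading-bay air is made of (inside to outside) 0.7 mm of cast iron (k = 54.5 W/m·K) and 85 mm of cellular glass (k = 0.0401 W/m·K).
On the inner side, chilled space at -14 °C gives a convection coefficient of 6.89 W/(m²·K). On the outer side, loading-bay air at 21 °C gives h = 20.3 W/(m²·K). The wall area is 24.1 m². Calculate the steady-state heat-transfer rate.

Using the resistance-network approach (series):
R_inner film = 1/(h_i·A) = 1/(6.89×24.1) = 0.006022 K/W
R_cast iron = L/(kA) = 0.0007/(54.5×24.1) = 5.329×10^-7 K/W
R_cellular glass = L/(kA) = 0.085/(0.0401×24.1) = 0.08795 K/W
R_outer film = 1/(h_o·A) = 1/(20.3×24.1) = 0.002044 K/W
R_total = 0.09602 K/W
Q = ΔT / R_total = 35 / 0.09602

Q ≈ 365 W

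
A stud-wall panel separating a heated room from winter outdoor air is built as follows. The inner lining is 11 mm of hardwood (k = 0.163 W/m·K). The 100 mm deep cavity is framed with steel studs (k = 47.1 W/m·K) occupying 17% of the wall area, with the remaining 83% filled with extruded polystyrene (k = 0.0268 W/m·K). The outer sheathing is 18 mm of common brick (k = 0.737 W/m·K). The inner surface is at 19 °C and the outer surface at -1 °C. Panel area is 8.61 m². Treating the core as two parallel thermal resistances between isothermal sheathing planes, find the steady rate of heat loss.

Sheathing layers in series; stud and cavity paths in parallel between them.
R_inner = 0.011/(0.163×8.61) = 0.007838 K/W
R_stud  = 0.1/(47.1×0.17×8.61) = 0.001451 K/W
R_cav   = 0.1/(0.0268×0.83×8.61) = 0.5221 K/W
1/R_core = 1/R_stud + 1/R_cav → R_core = 0.001447 K/W
R_outer = 0.018/(0.737×8.61) = 0.002837 K/W
R_total = 0.01212 K/W
Q = ΔT/R_total = 20/0.01212

Q ≈ 1650 W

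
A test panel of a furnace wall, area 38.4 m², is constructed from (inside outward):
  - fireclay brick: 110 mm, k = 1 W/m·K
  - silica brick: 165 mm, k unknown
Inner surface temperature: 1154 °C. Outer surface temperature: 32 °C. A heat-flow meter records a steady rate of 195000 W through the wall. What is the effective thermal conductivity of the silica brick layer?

k ≈ 1.49 W/(m·K)

Model the wall as resistances in series:
R_fireclay brick = L/(kA) = 0.11/(1×38.4) = 0.002865 K/W
Sum of known resistances R_other = 0.002865 K/W
Total R = ΔT/Q = 1122/195000 = 0.005754 K/W
R_silica brick = R_total − R_other = 0.002889 K/W
k = L/(R·A) = 0.165/(0.002889×38.4)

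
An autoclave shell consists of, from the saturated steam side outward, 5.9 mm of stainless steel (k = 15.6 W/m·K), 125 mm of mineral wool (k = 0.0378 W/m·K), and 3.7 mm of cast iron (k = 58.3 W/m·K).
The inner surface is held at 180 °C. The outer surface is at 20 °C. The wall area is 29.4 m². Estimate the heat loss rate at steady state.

Using the resistance-network approach (series):
R_stainless steel = L/(kA) = 0.0059/(15.6×29.4) = 1.286×10^-5 K/W
R_mineral wool = L/(kA) = 0.125/(0.0378×29.4) = 0.1125 K/W
R_cast iron = L/(kA) = 0.0037/(58.3×29.4) = 2.159×10^-6 K/W
R_total = 0.1125 K/W
Q = ΔT / R_total = 160 / 0.1125

Q ≈ 1420 W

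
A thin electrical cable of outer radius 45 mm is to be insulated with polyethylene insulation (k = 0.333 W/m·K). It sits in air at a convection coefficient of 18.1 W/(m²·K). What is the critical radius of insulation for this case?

For a cylinder r_cr = k/h = 0.333/18.1
r_cr = 18.4 mm; since the bare radius (45 mm) is above r_cr, any added insulation will reduce heat loss.

r_cr ≈ 18.4 mm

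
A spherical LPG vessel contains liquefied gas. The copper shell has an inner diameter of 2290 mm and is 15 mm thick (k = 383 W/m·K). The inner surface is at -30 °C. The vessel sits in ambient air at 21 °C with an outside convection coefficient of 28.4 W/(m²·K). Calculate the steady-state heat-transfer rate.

Radial (spherical) resistances in series:
R_copper shell = (1/1.145 − 1/1.16)/(4π×383) = 2.346×10^-6 K/W
R_outer film = 1/(h·4πr_o²) = 1/(28.4×4π×1.16²) = 0.002082 K/W
R_total = 0.002085 K/W
Q = ΔT/R_total = 51/0.002085

Q ≈ 24500 W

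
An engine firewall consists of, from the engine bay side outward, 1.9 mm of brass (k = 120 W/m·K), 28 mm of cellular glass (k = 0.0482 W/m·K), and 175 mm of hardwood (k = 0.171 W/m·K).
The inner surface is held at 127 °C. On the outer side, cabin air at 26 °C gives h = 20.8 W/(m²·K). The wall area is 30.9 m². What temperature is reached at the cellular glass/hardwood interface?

T ≈ 91.5 °C

Series thermal resistances:
R_brass = L/(kA) = 0.0019/(120×30.9) = 5.124×10^-7 K/W
R_cellular glass = L/(kA) = 0.028/(0.0482×30.9) = 0.0188 K/W
R_hardwood = L/(kA) = 0.175/(0.171×30.9) = 0.03312 K/W
R_outer film = 1/(h_o·A) = 1/(20.8×30.9) = 0.001556 K/W
R_total = 0.05348 K/W;  Q = ΔT/R_total = 101/0.05348 = 1889 W
T_interface = T_inner − Q·ΣR(inner→interface) = 127 − 1890×0.0188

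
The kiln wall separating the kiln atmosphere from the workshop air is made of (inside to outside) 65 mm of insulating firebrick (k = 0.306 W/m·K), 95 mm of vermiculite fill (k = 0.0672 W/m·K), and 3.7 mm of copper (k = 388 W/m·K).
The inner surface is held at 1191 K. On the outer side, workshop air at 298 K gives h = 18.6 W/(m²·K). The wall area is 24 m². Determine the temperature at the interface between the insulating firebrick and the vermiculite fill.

T ≈ 1080 K

Thermal resistances in series:
R_insulating firebrick = L/(kA) = 0.065/(0.306×24) = 0.008851 K/W
R_vermiculite fill = L/(kA) = 0.095/(0.0672×24) = 0.0589 K/W
R_copper = L/(kA) = 0.0037/(388×24) = 3.973×10^-7 K/W
R_outer film = 1/(h_o·A) = 1/(18.6×24) = 0.00224 K/W
R_total = 0.07 K/W;  Q = ΔT/R_total = 893/0.07 = 12760 W
T_interface = T_inner − Q·ΣR(inner→interface) = 1191 − 12800×0.008851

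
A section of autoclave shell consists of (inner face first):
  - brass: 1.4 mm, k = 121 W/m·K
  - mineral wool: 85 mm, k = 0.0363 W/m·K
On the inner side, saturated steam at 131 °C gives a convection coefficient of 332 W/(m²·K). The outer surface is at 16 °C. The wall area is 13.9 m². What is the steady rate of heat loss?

Using the resistance-network approach (series):
R_inner film = 1/(h_i·A) = 1/(332×13.9) = 2.167×10^-4 K/W
R_brass = L/(kA) = 0.0014/(121×13.9) = 8.324×10^-7 K/W
R_mineral wool = L/(kA) = 0.085/(0.0363×13.9) = 0.1685 K/W
R_total = 0.1687 K/W
Q = ΔT / R_total = 115 / 0.1687

Q ≈ 682 W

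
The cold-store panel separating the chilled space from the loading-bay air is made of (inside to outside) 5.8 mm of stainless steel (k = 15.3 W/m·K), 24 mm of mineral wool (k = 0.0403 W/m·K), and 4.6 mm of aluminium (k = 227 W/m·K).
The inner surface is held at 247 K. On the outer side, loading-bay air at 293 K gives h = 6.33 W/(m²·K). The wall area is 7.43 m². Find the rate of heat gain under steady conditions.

Q ≈ 453 W

Thermal resistances in series:
R_stainless steel = L/(kA) = 0.0058/(15.3×7.43) = 5.102×10^-5 K/W
R_mineral wool = L/(kA) = 0.024/(0.0403×7.43) = 0.08015 K/W
R_aluminium = L/(kA) = 0.0046/(227×7.43) = 2.727×10^-6 K/W
R_outer film = 1/(h_o·A) = 1/(6.33×7.43) = 0.02126 K/W
R_total = 0.1015 K/W
Q = ΔT / R_total = 46 / 0.1015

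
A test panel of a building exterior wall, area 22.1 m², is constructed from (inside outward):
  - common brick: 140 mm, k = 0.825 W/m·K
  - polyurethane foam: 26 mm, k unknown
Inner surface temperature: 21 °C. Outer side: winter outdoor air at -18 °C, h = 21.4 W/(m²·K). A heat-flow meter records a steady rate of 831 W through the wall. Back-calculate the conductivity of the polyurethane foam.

Using the resistance-network approach (series):
R_common brick = L/(kA) = 0.14/(0.825×22.1) = 0.007679 K/W
R_outer film = 1/(h_o·A) = 1/(21.4×22.1) = 0.002114 K/W
Sum of known resistances R_other = 0.009793 K/W
Total R = ΔT/Q = 39/831 = 0.04693 K/W
R_polyurethane foam = R_total − R_other = 0.03714 K/W
k = L/(R·A) = 0.026/(0.03714×22.1)

k ≈ 0.0317 W/(m·K)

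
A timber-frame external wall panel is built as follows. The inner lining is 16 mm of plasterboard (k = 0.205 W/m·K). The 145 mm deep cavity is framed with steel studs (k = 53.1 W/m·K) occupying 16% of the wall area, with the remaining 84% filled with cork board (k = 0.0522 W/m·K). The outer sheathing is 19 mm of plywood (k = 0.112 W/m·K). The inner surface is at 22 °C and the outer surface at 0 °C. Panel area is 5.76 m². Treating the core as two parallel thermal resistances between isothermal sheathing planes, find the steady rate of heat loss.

Q ≈ 479 W

Sheathing layers in series; stud and cavity paths in parallel between them.
R_inner = 0.016/(0.205×5.76) = 0.01355 K/W
R_stud  = 0.145/(53.1×0.16×5.76) = 0.002963 K/W
R_cav   = 0.145/(0.0522×0.84×5.76) = 0.5741 K/W
1/R_core = 1/R_stud + 1/R_cav → R_core = 0.002948 K/W
R_outer = 0.019/(0.112×5.76) = 0.02945 K/W
R_total = 0.04595 K/W
Q = ΔT/R_total = 22/0.04595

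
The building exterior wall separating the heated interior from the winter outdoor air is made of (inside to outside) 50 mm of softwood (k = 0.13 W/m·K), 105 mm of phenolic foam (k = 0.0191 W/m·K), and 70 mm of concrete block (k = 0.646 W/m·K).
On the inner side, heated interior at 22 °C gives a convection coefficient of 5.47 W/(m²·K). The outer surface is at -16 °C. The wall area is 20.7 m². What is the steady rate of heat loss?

Using the resistance-network approach (series):
R_inner film = 1/(h_i·A) = 1/(5.47×20.7) = 0.008832 K/W
R_softwood = L/(kA) = 0.05/(0.13×20.7) = 0.01858 K/W
R_phenolic foam = L/(kA) = 0.105/(0.0191×20.7) = 0.2656 K/W
R_concrete block = L/(kA) = 0.07/(0.646×20.7) = 0.005235 K/W
R_total = 0.2982 K/W
Q = ΔT / R_total = 38 / 0.2982

Q ≈ 127 W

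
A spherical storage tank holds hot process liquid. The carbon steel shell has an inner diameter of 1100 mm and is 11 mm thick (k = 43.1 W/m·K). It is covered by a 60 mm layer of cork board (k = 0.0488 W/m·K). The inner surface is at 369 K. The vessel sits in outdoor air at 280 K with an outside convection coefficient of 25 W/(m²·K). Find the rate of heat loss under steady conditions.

Each spherical layer contributes R = (1/r_i − 1/r_o)/(4πk):
R_carbon steel shell = (1/0.55 − 1/0.561)/(4π×43.1) = 6.582×10^-5 K/W
R_cork board = (1/0.561 − 1/0.621)/(4π×0.0488) = 0.2808 K/W
R_outer film = 1/(h·4πr_o²) = 1/(25×4π×0.621²) = 0.008254 K/W
R_total = 0.2892 K/W
Q = ΔT/R_total = 89/0.2892

Q ≈ 308 W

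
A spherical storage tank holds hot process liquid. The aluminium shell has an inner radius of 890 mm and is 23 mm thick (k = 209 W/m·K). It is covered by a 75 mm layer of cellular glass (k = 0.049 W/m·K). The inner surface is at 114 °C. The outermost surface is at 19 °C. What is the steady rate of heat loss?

For a spherical shell R = (1/r₁ − 1/r₂)/(4πk); film R = 1/(h·4πr²). In series:
R_aluminium shell = (1/0.89 − 1/0.913)/(4π×209) = 1.078×10^-5 K/W
R_cellular glass = (1/0.913 − 1/0.988)/(4π×0.049) = 0.135 K/W
R_total = 0.135 K/W
Q = ΔT/R_total = 95/0.135

Q ≈ 703 W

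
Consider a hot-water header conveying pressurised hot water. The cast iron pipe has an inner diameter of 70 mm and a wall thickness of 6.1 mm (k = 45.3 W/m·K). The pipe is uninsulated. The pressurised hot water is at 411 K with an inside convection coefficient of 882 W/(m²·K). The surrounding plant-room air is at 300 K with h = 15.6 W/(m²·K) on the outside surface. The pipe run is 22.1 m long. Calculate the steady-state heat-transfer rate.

Q ≈ 9660 W

Cylindrical conduction, so R = ln(r₂/r₁)/(2πkL) per layer, in series:
R_inner film = 1/(h_i·2πr₁L) = 1/(882×2π×0.035×22.1) = 2.333×10^-4 K/W
R_cast iron pipe wall = ln(41.1/35)/(2π×45.3×22.1) = 2.554×10^-5 K/W
R_outer film = 1/(h_o·2πr_oL) = 1/(15.6×2π×0.0411×22.1) = 0.01123 K/W
R_total = 0.01149 K/W
Q = ΔT/R_total = 111/0.01149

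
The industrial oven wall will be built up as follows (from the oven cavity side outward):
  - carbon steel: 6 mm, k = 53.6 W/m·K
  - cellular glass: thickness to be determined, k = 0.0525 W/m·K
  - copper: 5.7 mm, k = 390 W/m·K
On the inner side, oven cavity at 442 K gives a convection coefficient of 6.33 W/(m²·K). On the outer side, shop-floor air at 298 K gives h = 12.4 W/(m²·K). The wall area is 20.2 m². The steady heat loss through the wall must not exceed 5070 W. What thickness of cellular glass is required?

Using the resistance-network approach (series):
R_inner film = 1/(h_i·A) = 1/(6.33×20.2) = 0.007821 K/W
R_carbon steel = L/(kA) = 0.006/(53.6×20.2) = 5.542×10^-6 K/W
R_copper = L/(kA) = 0.0057/(390×20.2) = 7.235×10^-7 K/W
R_outer film = 1/(h_o·A) = 1/(12.4×20.2) = 0.003992 K/W
Sum of the known resistances R_other = 0.01182 K/W
Required total resistance R_tot = ΔT/Q_allow = 144/5070 = 0.0284 K/W
R_cellular glass = R_tot − R_other = 0.01658 K/W
L = R·k·A = 0.01658×0.0525×20.2

L ≈ 17.6 mm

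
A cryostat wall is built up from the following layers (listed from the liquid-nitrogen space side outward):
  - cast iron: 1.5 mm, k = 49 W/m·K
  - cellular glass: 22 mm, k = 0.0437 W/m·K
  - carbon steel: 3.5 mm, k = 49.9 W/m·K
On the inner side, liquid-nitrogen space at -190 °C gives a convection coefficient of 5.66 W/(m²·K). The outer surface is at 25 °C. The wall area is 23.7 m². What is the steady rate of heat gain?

Using the resistance-network approach (series):
R_inner film = 1/(h_i·A) = 1/(5.66×23.7) = 0.007455 K/W
R_cast iron = L/(kA) = 0.0015/(49×23.7) = 1.292×10^-6 K/W
R_cellular glass = L/(kA) = 0.022/(0.0437×23.7) = 0.02124 K/W
R_carbon steel = L/(kA) = 0.0035/(49.9×23.7) = 2.96×10^-6 K/W
R_total = 0.0287 K/W
Q = ΔT / R_total = 215 / 0.0287

Q ≈ 7490 W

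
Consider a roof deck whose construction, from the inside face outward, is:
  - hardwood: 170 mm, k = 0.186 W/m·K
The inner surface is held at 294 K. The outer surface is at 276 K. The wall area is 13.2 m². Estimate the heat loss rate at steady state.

Thermal resistances in series:
R_hardwood = L/(kA) = 0.17/(0.186×13.2) = 0.06924 K/W
R_total = 0.06924 K/W
Q = ΔT / R_total = 18 / 0.06924

Q ≈ 260 W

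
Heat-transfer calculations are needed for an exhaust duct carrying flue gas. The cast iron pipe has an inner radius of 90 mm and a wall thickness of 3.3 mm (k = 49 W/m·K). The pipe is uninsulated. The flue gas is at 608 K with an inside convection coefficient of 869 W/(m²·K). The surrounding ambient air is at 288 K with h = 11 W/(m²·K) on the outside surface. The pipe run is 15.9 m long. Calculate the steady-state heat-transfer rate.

Treating each annulus and film as a series resistance:
R_inner film = 1/(h_i·2πr₁L) = 1/(869×2π×0.09×15.9) = 1.28×10^-4 K/W
R_cast iron pipe wall = ln(93.3/90)/(2π×49×15.9) = 7.356×10^-6 K/W
R_outer film = 1/(h_o·2πr_oL) = 1/(11×2π×0.0933×15.9) = 0.009753 K/W
R_total = 0.009889 K/W
Q = ΔT/R_total = 320/0.009889

Q ≈ 32400 W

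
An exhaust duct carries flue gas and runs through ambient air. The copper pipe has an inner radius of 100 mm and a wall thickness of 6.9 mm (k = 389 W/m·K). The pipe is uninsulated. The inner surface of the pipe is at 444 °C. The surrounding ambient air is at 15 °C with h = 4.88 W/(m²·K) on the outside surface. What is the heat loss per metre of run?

Radial resistances (cylindrical: R_cond = ln(r_o/r_i)/(2πkL), R_conv = 1/(h·2πrL)):
R_copper pipe wall = ln(106.9/100)/(2π×389×1) = 2.73×10^-5 K/W
R_outer film = 1/(h_o·2πr_oL) = 1/(4.88×2π×0.1069×1) = 0.3051 K/W
R_total = 0.3051 K/W
Q = ΔT/R_total = 429/0.3051

q′ ≈ 1410 W/m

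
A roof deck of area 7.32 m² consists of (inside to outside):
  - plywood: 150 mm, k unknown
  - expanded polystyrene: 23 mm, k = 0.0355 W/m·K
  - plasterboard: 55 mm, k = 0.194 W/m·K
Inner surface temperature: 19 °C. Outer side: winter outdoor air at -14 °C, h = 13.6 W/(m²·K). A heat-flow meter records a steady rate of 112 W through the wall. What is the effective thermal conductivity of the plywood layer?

Thermal resistances in series:
R_expanded polystyrene = L/(kA) = 0.023/(0.0355×7.32) = 0.08851 K/W
R_plasterboard = L/(kA) = 0.055/(0.194×7.32) = 0.03873 K/W
R_outer film = 1/(h_o·A) = 1/(13.6×7.32) = 0.01005 K/W
Sum of known resistances R_other = 0.1373 K/W
Total R = ΔT/Q = 33/112 = 0.2946 K/W
R_plywood = R_total − R_other = 0.1574 K/W
k = L/(R·A) = 0.15/(0.1574×7.32)

k ≈ 0.13 W/(m·K)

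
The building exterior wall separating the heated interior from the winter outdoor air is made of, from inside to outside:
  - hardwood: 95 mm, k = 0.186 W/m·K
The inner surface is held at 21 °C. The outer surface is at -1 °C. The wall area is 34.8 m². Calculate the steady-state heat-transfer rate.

Series thermal resistances:
R_hardwood = L/(kA) = 0.095/(0.186×34.8) = 0.01468 K/W
R_total = 0.01468 K/W
Q = ΔT / R_total = 22 / 0.01468

Q ≈ 1500 W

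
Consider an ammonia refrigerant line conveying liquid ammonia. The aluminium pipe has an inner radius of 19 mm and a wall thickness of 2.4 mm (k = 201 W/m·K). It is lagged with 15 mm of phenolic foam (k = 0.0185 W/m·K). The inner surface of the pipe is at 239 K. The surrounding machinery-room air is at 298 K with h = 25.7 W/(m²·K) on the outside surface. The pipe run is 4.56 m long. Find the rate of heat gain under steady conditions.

Cylindrical conduction, so R = ln(r₂/r₁)/(2πkL) per layer, in series:
R_aluminium pipe wall = ln(21.4/19)/(2π×201×4.56) = 2.066×10^-5 K/W
R_phenolic foam = ln(36.4/21.4)/(2π×0.0185×4.56) = 1.002 K/W
R_outer film = 1/(h_o·2πr_oL) = 1/(25.7×2π×0.0364×4.56) = 0.03731 K/W
R_total = 1.039 K/W
Q = ΔT/R_total = 59/1.039

Q ≈ 56.8 W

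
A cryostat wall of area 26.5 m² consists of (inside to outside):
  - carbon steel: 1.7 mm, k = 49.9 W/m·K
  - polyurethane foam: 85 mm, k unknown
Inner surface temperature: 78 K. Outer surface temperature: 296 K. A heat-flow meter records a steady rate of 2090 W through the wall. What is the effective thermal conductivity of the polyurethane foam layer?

Thermal resistances in series:
R_carbon steel = L/(kA) = 0.0017/(49.9×26.5) = 1.286×10^-6 K/W
Sum of known resistances R_other = 1.286×10^-6 K/W
Total R = ΔT/Q = 218/2090 = 0.1043 K/W
R_polyurethane foam = R_total − R_other = 0.1043 K/W
k = L/(R·A) = 0.085/(0.1043×26.5)

k ≈ 0.0308 W/(m·K)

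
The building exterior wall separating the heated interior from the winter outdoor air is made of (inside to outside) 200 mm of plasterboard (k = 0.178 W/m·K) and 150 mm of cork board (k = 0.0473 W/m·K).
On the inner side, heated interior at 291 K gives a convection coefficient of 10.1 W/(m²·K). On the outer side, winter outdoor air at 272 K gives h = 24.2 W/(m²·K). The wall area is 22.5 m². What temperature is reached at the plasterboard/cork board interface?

Thermal resistances in series:
R_inner film = 1/(h_i·A) = 1/(10.1×22.5) = 0.0044 K/W
R_plasterboard = L/(kA) = 0.2/(0.178×22.5) = 0.04994 K/W
R_cork board = L/(kA) = 0.15/(0.0473×22.5) = 0.1409 K/W
R_outer film = 1/(h_o·A) = 1/(24.2×22.5) = 0.001837 K/W
R_total = 0.1971 K/W;  Q = ΔT/R_total = 19/0.1971 = 96.39 W
T_interface = T_inner − Q·ΣR(inner→interface) = 291 − 96.4×0.05434

T ≈ 286 K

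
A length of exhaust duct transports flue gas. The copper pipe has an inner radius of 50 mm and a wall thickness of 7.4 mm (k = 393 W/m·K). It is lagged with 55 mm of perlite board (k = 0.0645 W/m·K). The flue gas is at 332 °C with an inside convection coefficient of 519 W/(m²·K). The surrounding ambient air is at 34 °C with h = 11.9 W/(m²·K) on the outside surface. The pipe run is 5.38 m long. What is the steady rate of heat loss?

Q ≈ 899 W

Per-layer cylindrical resistances, series-summed:
R_inner film = 1/(h_i·2πr₁L) = 1/(519×2π×0.05×5.38) = 0.00114 K/W
R_copper pipe wall = ln(57.4/50)/(2π×393×5.38) = 1.039×10^-5 K/W
R_perlite board = ln(112.4/57.4)/(2π×0.0645×5.38) = 0.3082 K/W
R_outer film = 1/(h_o·2πr_oL) = 1/(11.9×2π×0.1124×5.38) = 0.02212 K/W
R_total = 0.3315 K/W
Q = ΔT/R_total = 298/0.3315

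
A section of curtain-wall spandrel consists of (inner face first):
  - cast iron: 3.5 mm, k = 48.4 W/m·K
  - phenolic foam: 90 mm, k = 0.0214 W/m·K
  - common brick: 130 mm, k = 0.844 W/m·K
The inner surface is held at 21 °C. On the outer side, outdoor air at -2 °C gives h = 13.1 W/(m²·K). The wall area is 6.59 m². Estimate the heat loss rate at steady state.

Q ≈ 34.2 W

Series thermal resistances:
R_cast iron = L/(kA) = 0.0035/(48.4×6.59) = 1.097×10^-5 K/W
R_phenolic foam = L/(kA) = 0.09/(0.0214×6.59) = 0.6382 K/W
R_common brick = L/(kA) = 0.13/(0.844×6.59) = 0.02337 K/W
R_outer film = 1/(h_o·A) = 1/(13.1×6.59) = 0.01158 K/W
R_total = 0.6731 K/W
Q = ΔT / R_total = 23 / 0.6731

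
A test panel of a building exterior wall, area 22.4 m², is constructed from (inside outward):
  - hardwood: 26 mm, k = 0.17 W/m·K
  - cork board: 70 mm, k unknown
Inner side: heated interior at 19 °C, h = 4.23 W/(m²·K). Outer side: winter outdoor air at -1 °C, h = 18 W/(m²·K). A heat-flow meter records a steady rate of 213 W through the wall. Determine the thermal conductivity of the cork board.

k ≈ 0.0422 W/(m·K)

Series thermal resistances:
R_inner film = 1/(h_i·A) = 1/(4.23×22.4) = 0.01055 K/W
R_hardwood = L/(kA) = 0.026/(0.17×22.4) = 0.006828 K/W
R_outer film = 1/(h_o·A) = 1/(18×22.4) = 0.00248 K/W
Sum of known resistances R_other = 0.01986 K/W
Total R = ΔT/Q = 20/213 = 0.0939 K/W
R_cork board = R_total − R_other = 0.07403 K/W
k = L/(R·A) = 0.07/(0.07403×22.4)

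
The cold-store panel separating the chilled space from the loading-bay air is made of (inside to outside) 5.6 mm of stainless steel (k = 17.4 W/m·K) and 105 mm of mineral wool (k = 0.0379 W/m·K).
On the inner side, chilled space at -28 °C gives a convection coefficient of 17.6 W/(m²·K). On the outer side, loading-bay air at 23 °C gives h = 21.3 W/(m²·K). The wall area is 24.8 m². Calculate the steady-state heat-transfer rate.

Series thermal resistances:
R_inner film = 1/(h_i·A) = 1/(17.6×24.8) = 0.002291 K/W
R_stainless steel = L/(kA) = 0.0056/(17.4×24.8) = 1.298×10^-5 K/W
R_mineral wool = L/(kA) = 0.105/(0.0379×24.8) = 0.1117 K/W
R_outer film = 1/(h_o·A) = 1/(21.3×24.8) = 0.001893 K/W
R_total = 0.1159 K/W
Q = ΔT / R_total = 51 / 0.1159

Q ≈ 440 W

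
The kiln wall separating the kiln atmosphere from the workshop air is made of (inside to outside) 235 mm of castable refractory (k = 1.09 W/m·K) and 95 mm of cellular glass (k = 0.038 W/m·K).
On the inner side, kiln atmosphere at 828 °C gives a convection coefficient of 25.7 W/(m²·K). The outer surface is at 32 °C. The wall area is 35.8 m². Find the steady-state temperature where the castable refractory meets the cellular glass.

Treating each layer as a thermal resistance in series:
R_inner film = 1/(h_i·A) = 1/(25.7×35.8) = 0.001087 K/W
R_castable refractory = L/(kA) = 0.235/(1.09×35.8) = 0.006022 K/W
R_cellular glass = L/(kA) = 0.095/(0.038×35.8) = 0.06983 K/W
R_total = 0.07694 K/W;  Q = ΔT/R_total = 796/0.07694 = 10350 W
T_interface = T_inner − Q·ΣR(inner→interface) = 828 − 10300×0.007109

T ≈ 754 °C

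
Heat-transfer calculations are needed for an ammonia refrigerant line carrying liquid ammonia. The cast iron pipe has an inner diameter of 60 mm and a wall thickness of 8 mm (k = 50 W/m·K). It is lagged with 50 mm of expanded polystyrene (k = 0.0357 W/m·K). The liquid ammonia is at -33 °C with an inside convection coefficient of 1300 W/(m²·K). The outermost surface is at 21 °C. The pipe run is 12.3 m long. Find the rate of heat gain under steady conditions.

For a radial system each layer contributes R = ln(r_out/r_in)/(2πkL); films add R = 1/(hA).
R_inner film = 1/(h_i·2πr₁L) = 1/(1300×2π×0.03×12.3) = 3.318×10^-4 K/W
R_cast iron pipe wall = ln(38/30)/(2π×50×12.3) = 6.117×10^-5 K/W
R_expanded polystyrene = ln(88/38)/(2π×0.0357×12.3) = 0.3044 K/W
R_total = 0.3048 K/W
Q = ΔT/R_total = 54/0.3048

Q ≈ 177 W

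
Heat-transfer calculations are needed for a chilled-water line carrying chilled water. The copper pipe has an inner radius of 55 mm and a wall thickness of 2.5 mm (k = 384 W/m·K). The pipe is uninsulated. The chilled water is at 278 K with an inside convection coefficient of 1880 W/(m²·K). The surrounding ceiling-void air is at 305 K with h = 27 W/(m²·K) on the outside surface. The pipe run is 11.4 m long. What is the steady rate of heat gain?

Radial resistances (cylindrical: R_cond = ln(r_o/r_i)/(2πkL), R_conv = 1/(h·2πrL)):
R_inner film = 1/(h_i·2πr₁L) = 1/(1880×2π×0.055×11.4) = 1.35×10^-4 K/W
R_copper pipe wall = ln(57.5/55)/(2π×384×11.4) = 1.616×10^-6 K/W
R_outer film = 1/(h_o·2πr_oL) = 1/(27×2π×0.0575×11.4) = 0.008993 K/W
R_total = 0.009129 K/W
Q = ΔT/R_total = 27/0.009129

Q ≈ 2960 W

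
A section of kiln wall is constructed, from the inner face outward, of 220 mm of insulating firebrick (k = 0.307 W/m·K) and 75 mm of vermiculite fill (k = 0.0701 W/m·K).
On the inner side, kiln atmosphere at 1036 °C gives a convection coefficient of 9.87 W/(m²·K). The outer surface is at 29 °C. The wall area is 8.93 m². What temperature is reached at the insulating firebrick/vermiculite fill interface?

T ≈ 600 °C

Series thermal resistances:
R_inner film = 1/(h_i·A) = 1/(9.87×8.93) = 0.01135 K/W
R_insulating firebrick = L/(kA) = 0.22/(0.307×8.93) = 0.08025 K/W
R_vermiculite fill = L/(kA) = 0.075/(0.0701×8.93) = 0.1198 K/W
R_total = 0.2114 K/W;  Q = ΔT/R_total = 1007/0.2114 = 4763 W
T_interface = T_inner − Q·ΣR(inner→interface) = 1036 − 4760×0.09159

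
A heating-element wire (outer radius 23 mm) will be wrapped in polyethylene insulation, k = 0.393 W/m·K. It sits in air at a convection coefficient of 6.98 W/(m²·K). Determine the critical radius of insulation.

For a cylinder r_cr = k/h = 0.393/6.98
r_cr = 56.3 mm; since the bare radius (23 mm) is below r_cr, adding a thin layer of insulation will *increase* heat loss.

r_cr ≈ 56.3 mm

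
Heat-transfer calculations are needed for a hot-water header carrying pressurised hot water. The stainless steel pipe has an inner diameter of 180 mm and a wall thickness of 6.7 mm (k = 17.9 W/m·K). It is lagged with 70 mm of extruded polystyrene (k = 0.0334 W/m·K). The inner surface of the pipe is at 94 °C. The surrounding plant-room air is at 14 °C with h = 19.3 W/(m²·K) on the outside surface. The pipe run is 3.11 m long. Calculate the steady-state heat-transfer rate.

Per-layer cylindrical resistances, series-summed:
R_stainless steel pipe wall = ln(96.7/90)/(2π×17.9×3.11) = 2.053×10^-4 K/W
R_extruded polystyrene = ln(166.7/96.7)/(2π×0.0334×3.11) = 0.8344 K/W
R_outer film = 1/(h_o·2πr_oL) = 1/(19.3×2π×0.1667×3.11) = 0.01591 K/W
R_total = 0.8505 K/W
Q = ΔT/R_total = 80/0.8505

Q ≈ 94.1 W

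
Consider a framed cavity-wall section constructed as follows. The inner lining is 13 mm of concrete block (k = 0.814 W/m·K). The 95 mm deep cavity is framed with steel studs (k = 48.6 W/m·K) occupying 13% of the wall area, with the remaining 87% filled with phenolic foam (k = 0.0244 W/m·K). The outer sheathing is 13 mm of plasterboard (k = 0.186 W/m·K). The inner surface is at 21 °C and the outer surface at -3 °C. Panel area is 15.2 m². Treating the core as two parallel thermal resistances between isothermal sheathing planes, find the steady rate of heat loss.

Sheathing layers in series; stud and cavity paths in parallel between them.
R_inner = 0.013/(0.814×15.2) = 0.001051 K/W
R_stud  = 0.095/(48.6×0.13×15.2) = 9.892×10^-4 K/W
R_cav   = 0.095/(0.0244×0.87×15.2) = 0.2944 K/W
1/R_core = 1/R_stud + 1/R_cav → R_core = 9.859×10^-4 K/W
R_outer = 0.013/(0.186×15.2) = 0.004598 K/W
R_total = 0.006635 K/W
Q = ΔT/R_total = 24/0.006635

Q ≈ 3620 W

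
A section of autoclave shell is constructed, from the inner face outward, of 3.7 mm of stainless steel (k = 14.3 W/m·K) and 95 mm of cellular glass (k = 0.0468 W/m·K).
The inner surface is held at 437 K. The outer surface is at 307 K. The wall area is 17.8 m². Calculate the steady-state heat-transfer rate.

Q ≈ 1140 W

Series thermal resistances:
R_stainless steel = L/(kA) = 0.0037/(14.3×17.8) = 1.454×10^-5 K/W
R_cellular glass = L/(kA) = 0.095/(0.0468×17.8) = 0.114 K/W
R_total = 0.1141 K/W
Q = ΔT / R_total = 130 / 0.1141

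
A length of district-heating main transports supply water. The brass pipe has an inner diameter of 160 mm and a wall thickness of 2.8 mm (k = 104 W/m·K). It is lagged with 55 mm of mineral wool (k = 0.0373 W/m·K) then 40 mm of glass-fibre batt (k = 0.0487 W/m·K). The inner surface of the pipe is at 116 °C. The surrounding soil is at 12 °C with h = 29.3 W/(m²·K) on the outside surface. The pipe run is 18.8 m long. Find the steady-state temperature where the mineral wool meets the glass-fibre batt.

T ≈ 41.6 °C

Treating each annulus and film as a series resistance:
R_brass pipe wall = ln(82.8/80)/(2π×104×18.8) = 2.8×10^-6 K/W
R_mineral wool = ln(137.8/82.8)/(2π×0.0373×18.8) = 0.1156 K/W
R_glass-fibre batt = ln(177.8/137.8)/(2π×0.0487×18.8) = 0.0443 K/W
R_outer film = 1/(h_o·2πr_oL) = 1/(29.3×2π×0.1778×18.8) = 0.001625 K/W
R_total = 0.1615 K/W
Q = ΔT/R_total = 104/0.1615
Q = 644 W
T_interface = T_inner − Q·ΣR(inner→interface) = 116 − 644×0.1156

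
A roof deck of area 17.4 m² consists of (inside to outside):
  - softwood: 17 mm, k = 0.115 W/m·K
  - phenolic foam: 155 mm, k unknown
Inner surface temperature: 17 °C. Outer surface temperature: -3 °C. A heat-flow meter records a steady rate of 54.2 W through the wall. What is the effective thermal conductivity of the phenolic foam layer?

k ≈ 0.0247 W/(m·K)

Treating each layer as a thermal resistance in series:
R_softwood = L/(kA) = 0.017/(0.115×17.4) = 0.008496 K/W
Sum of known resistances R_other = 0.008496 K/W
Total R = ΔT/Q = 20/54.2 = 0.369 K/W
R_phenolic foam = R_total − R_other = 0.3605 K/W
k = L/(R·A) = 0.155/(0.3605×17.4)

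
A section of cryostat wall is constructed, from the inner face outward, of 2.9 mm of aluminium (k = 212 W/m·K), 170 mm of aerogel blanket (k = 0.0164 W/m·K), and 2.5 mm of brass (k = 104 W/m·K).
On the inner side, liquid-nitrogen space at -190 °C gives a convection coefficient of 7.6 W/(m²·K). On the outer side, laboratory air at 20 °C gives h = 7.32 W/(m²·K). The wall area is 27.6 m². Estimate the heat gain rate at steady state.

Q ≈ 545 W

Using the resistance-network approach (series):
R_inner film = 1/(h_i·A) = 1/(7.6×27.6) = 0.004767 K/W
R_aluminium = L/(kA) = 0.0029/(212×27.6) = 4.956×10^-7 K/W
R_aerogel blanket = L/(kA) = 0.17/(0.0164×27.6) = 0.3756 K/W
R_brass = L/(kA) = 0.0025/(104×27.6) = 8.71×10^-7 K/W
R_outer film = 1/(h_o·A) = 1/(7.32×27.6) = 0.00495 K/W
R_total = 0.3853 K/W
Q = ΔT / R_total = 210 / 0.3853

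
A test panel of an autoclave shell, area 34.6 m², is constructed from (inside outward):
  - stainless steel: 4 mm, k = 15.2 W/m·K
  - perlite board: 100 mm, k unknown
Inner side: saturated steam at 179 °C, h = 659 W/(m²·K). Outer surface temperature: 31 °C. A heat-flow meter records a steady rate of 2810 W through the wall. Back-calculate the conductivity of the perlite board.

k ≈ 0.0549 W/(m·K)

Series thermal resistances:
R_inner film = 1/(h_i·A) = 1/(659×34.6) = 4.386×10^-5 K/W
R_stainless steel = L/(kA) = 0.004/(15.2×34.6) = 7.606×10^-6 K/W
Sum of known resistances R_other = 5.146×10^-5 K/W
Total R = ΔT/Q = 148/2810 = 0.05267 K/W
R_perlite board = R_total − R_other = 0.05262 K/W
k = L/(R·A) = 0.1/(0.05262×34.6)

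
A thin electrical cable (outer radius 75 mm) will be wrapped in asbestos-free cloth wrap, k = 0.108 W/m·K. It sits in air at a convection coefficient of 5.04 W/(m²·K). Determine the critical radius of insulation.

r_cr ≈ 21.4 mm

For a cylinder r_cr = k/h = 0.108/5.04
r_cr = 21.4 mm; since the bare radius (75 mm) is above r_cr, any added insulation will reduce heat loss.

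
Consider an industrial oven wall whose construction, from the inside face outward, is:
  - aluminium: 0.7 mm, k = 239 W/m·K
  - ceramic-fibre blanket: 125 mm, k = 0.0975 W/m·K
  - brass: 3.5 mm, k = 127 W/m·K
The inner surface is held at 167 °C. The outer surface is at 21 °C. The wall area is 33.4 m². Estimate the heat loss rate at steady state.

Q ≈ 3800 W

Using the resistance-network approach (series):
R_aluminium = L/(kA) = 0.0007/(239×33.4) = 8.769×10^-8 K/W
R_ceramic-fibre blanket = L/(kA) = 0.125/(0.0975×33.4) = 0.03838 K/W
R_brass = L/(kA) = 0.0035/(127×33.4) = 8.251×10^-7 K/W
R_total = 0.03839 K/W
Q = ΔT / R_total = 146 / 0.03839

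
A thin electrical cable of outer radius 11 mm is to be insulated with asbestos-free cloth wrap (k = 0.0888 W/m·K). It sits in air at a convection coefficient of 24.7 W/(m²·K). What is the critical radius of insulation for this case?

r_cr ≈ 3.6 mm

For a cylinder r_cr = k/h = 0.0888/24.7
r_cr = 3.6 mm; since the bare radius (11 mm) is above r_cr, any added insulation will reduce heat loss.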